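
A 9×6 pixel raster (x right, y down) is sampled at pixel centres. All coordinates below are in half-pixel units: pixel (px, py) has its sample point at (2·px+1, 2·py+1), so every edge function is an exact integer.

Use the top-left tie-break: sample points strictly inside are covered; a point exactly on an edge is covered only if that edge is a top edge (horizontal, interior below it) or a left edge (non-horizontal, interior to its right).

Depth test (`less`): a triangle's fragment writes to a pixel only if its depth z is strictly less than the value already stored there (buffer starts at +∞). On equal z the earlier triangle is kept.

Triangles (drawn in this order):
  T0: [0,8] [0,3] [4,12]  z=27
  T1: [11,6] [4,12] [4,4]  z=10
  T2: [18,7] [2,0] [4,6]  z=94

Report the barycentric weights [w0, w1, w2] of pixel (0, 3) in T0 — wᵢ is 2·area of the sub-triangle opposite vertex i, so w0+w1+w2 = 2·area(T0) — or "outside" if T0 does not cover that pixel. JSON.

T0:
  2·area = 20
  edge (0, 8)→(0, 3): d=(0,-5) top-left  bias=+0
  edge (0, 3)→(4, 12): d=(4,9) right/bottom  bias=-1
  edge (4, 12)→(0, 8): d=(-4,-4) top-left  bias=+0
    (0,3)@(1, 7): e=[5,7,8] → █
    (1,3)@(3, 7): e=[15,-11,16] → ·
    (0,4)@(1, 9): e=[5,15,0] → █  [on edge]
    (1,4)@(3, 9): e=[15,-3,8] → ·
    (0,5)@(1, 11): e=[5,23,-8] → ·
    (1,5)@(3, 11): e=[15,5,0] → █  [on edge]
    (2,5)@(5, 11): e=[25,-13,8] → ·
  covered (3 px):
    · · · · · · · · ·
    · · · · · · · · ·
    · · · · · · · · ·
    █ · · · · · · · ·
    █ · · · · · · · ·
    · █ · · · · · · ·
T1:
  2·area = 56
  edge (11, 6)→(4, 12): d=(-7,6) right/bottom  bias=-1
  edge (4, 12)→(4, 4): d=(0,-8) top-left  bias=+0
  edge (4, 4)→(11, 6): d=(7,2) right/bottom  bias=-1
    (2,2)@(5, 5): e=[43,8,5] → █
    (3,2)@(7, 5): e=[31,24,1] → █
    (4,2)@(9, 5): e=[19,40,-3] → ·
    (2,3)@(5, 7): e=[29,8,19] → █
    (4,3)@(9, 7): e=[5,40,11] → █
    (5,3)@(11, 7): e=[-7,56,7] → ·
    (2,4)@(5, 9): e=[15,8,33] → █
    (4,4)@(9, 9): e=[-9,40,25] → ·
    (2,5)@(5, 11): e=[1,8,47] → █
    (3,5)@(7, 11): e=[-11,24,43] → ·
  covered (8 px):
    · · · · · · · · ·
    · · · · · · · · ·
    · · █ █ · · · · ·
    · · █ █ █ · · · ·
    · · █ █ · · · · ·
    · · █ · · · · · ·
T2:
  2·area = 82  (B↔C swapped to make it positive)
  edge (18, 7)→(4, 6): d=(-14,-1) top-left  bias=+0
  edge (4, 6)→(2, 0): d=(-2,-6) top-left  bias=+0
  edge (2, 0)→(18, 7): d=(16,7) right/bottom  bias=-1
    (1,0)@(3, 1): e=[69,4,9] → █
    (2,0)@(5, 1): e=[71,16,-5] → ·
    (1,1)@(3, 3): e=[41,0,41] → █  [on edge]
    (2,1)@(5, 3): e=[43,12,27] → █
    (3,1)@(7, 3): e=[45,24,13] → █
    (4,1)@(9, 3): e=[47,36,-1] → ·
    (1,2)@(3, 5): e=[13,-4,73] → ·
    (2,2)@(5, 5): e=[15,8,59] → █
    (4,2)@(9, 5): e=[19,32,31] → █
    (5,2)@(11, 5): e=[21,44,17] → █
    (6,2)@(13, 5): e=[23,56,3] → █
    (7,2)@(15, 5): e=[25,68,-11] → ·
    (2,4)@(5, 9): e=[-41,0,123] → ·  [on edge]
  covered (9 px):
    · █ · · · · · · ·
    · █ █ █ · · · · ·
    · · █ █ █ █ █ · ·
    · · · · · · · · ·
    · · · · · · · · ·
    · · · · · · · · ·

Answer: [7,8,5]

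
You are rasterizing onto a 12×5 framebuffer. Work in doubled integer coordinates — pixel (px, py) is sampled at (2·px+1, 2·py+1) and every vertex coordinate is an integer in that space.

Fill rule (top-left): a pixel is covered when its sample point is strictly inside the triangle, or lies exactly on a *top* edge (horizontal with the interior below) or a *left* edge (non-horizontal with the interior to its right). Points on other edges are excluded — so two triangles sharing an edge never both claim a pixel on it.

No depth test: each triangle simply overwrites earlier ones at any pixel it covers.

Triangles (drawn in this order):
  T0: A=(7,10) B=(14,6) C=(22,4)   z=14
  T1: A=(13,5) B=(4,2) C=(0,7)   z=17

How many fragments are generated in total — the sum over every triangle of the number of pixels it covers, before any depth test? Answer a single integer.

T0:
  2·area = 18
  edge (7, 10)→(14, 6): d=(7,-4) top-left  bias=+0
  edge (14, 6)→(22, 4): d=(8,-2) top-left  bias=+0
  edge (22, 4)→(7, 10): d=(-15,6) right/bottom  bias=-1
    (9,2)@(19, 5): e=[13,2,3] → █
    (10,2)@(21, 5): e=[21,6,-9] → ·
    (6,3)@(13, 7): e=[3,6,9] → █
    (7,3)@(15, 7): e=[11,10,-3] → ·
    (9,3)@(19, 7): e=[27,18,-27] → ·
    (4,4)@(9, 9): e=[1,14,3] → █
    (5,4)@(11, 9): e=[9,18,-9] → ·
    (6,4)@(13, 9): e=[17,22,-21] → ·
  covered (3 px):
    · · · · · · · · · · · ·
    · · · · · · · · · · · ·
    · · · · · · · · · █ · ·
    · · · · · · █ · · · · ·
    · · · · █ · · · · · · ·
T1:
  2·area = 57  (B↔C swapped to make it positive)
  edge (13, 5)→(0, 7): d=(-13,2) right/bottom  bias=-1
  edge (0, 7)→(4, 2): d=(4,-5) top-left  bias=+0
  edge (4, 2)→(13, 5): d=(9,3) right/bottom  bias=-1
    (0,0)@(1, 1): e=[76,-19,0] → ·  [on edge]
    (2,1)@(5, 3): e=[42,9,6] → █
    (3,1)@(7, 3): e=[38,19,0] → ·  [on edge]
    (1,2)@(3, 5): e=[20,7,30] → █
    (3,2)@(7, 5): e=[12,27,18] → █
    (4,2)@(9, 5): e=[8,37,12] → █
    (5,2)@(11, 5): e=[4,47,6] → █
    (6,2)@(13, 5): e=[0,57,0] → ·  [on edge]
    (1,3)@(3, 7): e=[-6,15,48] → ·
    (2,3)@(5, 7): e=[-10,25,42] → ·
    (3,3)@(7, 7): e=[-14,35,36] → ·
    (4,3)@(9, 7): e=[-18,45,30] → ·
    (9,3)@(19, 7): e=[-38,95,0] → ·  [on edge]
  covered (6 px):
    · · · · · · · · · · · ·
    · · █ · · · · · · · · ·
    · █ █ █ █ █ · · · · · ·
    · · · · · · · · · · · ·
    · · · · · · · · · · · ·

Answer: 9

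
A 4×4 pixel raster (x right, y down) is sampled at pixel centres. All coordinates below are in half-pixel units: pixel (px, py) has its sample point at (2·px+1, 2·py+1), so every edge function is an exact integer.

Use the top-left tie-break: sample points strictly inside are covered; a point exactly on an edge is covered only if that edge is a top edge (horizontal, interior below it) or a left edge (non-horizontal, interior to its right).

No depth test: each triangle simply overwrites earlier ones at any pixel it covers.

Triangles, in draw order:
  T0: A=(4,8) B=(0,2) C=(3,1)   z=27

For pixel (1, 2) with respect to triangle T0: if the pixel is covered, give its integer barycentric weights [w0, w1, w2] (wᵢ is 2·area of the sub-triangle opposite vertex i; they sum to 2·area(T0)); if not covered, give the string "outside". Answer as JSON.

T0:
  2·area = 22
  edge (4, 8)→(0, 2): d=(-4,-6) top-left  bias=+0
  edge (0, 2)→(3, 1): d=(3,-1) top-left  bias=+0
  edge (3, 1)→(4, 8): d=(1,7) right/bottom  bias=-1
    (1,0)@(3, 1): e=[22,0,0] → ·  [on edge]
    (0,1)@(1, 3): e=[2,4,16] → #
    (1,1)@(3, 3): e=[14,6,2] → #
    (2,1)@(5, 3): e=[26,8,-12] → ·
    (0,2)@(1, 5): e=[-6,10,18] → ·
    (1,2)@(3, 5): e=[6,12,4] → #
    (2,2)@(5, 5): e=[18,14,-10] → ·
    (1,3)@(3, 7): e=[-2,18,6] → ·
  covered (3 px):
    · · · ·
    # # · ·
    · # · ·
    · · · ·

Answer: [12,4,6]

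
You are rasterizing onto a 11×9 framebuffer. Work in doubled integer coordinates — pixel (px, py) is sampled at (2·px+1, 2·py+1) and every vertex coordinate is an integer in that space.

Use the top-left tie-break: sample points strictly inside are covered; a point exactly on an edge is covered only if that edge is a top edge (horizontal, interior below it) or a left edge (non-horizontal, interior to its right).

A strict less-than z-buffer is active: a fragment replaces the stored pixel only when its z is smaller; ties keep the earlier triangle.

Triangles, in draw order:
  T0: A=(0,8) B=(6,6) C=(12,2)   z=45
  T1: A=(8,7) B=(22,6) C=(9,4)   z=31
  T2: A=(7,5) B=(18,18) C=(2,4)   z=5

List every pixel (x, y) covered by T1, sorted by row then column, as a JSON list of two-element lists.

T0:
  2·area = 12  (B↔C swapped to make it positive)
  edge (0, 8)→(12, 2): d=(12,-6) top-left  bias=+0
  edge (12, 2)→(6, 6): d=(-6,4) right/bottom  bias=-1
  edge (6, 6)→(0, 8): d=(-6,2) right/bottom  bias=-1
    (10,0)@(21, 1): e=[42,-30,0] → ·  [on edge]
    (7,1)@(15, 3): e=[30,-18,0] → ·  [on edge]
    (3,2)@(7, 5): e=[6,2,4] → #
    (4,2)@(9, 5): e=[18,-6,0] → ·  [on edge]
    (1,3)@(3, 7): e=[6,6,0] → ·  [on edge]
    (3,3)@(7, 7): e=[30,-10,-8] → ·
  covered (1 px):
    · · · · · · · · · · ·
    · · · · · · · · · · ·
    · · · # · · · · · · ·
    · · · · · · · · · · ·
    · · · · · · · · · · ·
    · · · · · · · · · · ·
    · · · · · · · · · · ·
    · · · · · · · · · · ·
    · · · · · · · · · · ·
T1:
  2·area = 41  (B↔C swapped to make it positive)
  edge (8, 7)→(9, 4): d=(1,-3) top-left  bias=+0
  edge (9, 4)→(22, 6): d=(13,2) right/bottom  bias=-1
  edge (22, 6)→(8, 7): d=(-14,1) right/bottom  bias=-1
    (4,2)@(9, 5): e=[1,13,27] → #
    (5,2)@(11, 5): e=[7,9,25] → #
    (6,2)@(13, 5): e=[13,5,23] → #
    (7,2)@(15, 5): e=[19,1,21] → #
    (8,2)@(17, 5): e=[25,-3,19] → ·
    (4,3)@(9, 7): e=[3,39,-1] → ·
    (5,3)@(11, 7): e=[9,35,-3] → ·
    (6,3)@(13, 7): e=[15,31,-5] → ·
    (7,3)@(15, 7): e=[21,27,-7] → ·
  covered (4 px):
    · · · · · · · · · · ·
    · · · · · · · · · · ·
    · · · · # # # # · · ·
    · · · · · · · · · · ·
    · · · · · · · · · · ·
    · · · · · · · · · · ·
    · · · · · · · · · · ·
    · · · · · · · · · · ·
    · · · · · · · · · · ·
T2:
  2·area = 54
  edge (7, 5)→(18, 18): d=(11,13) right/bottom  bias=-1
  edge (18, 18)→(2, 4): d=(-16,-14) top-left  bias=+0
  edge (2, 4)→(7, 5): d=(5,1) right/bottom  bias=-1
    (2,2)@(5, 5): e=[26,26,2] → #
    (3,2)@(7, 5): e=[0,54,0] → ·  [on edge]
    (2,3)@(5, 7): e=[48,-6,12] → ·
    (3,3)@(7, 7): e=[22,22,10] → #
    (4,3)@(9, 7): e=[-4,50,8] → ·
    (8,3)@(17, 7): e=[-108,162,0] → ·  [on edge]
    (3,4)@(7, 9): e=[44,-10,20] → ·
    (4,4)@(9, 9): e=[18,18,18] → #
    (5,4)@(11, 9): e=[-8,46,16] → ·
    (4,5)@(9, 11): e=[40,-14,28] → ·
    (5,5)@(11, 11): e=[14,14,26] → #
    (6,5)@(13, 11): e=[-12,42,24] → ·
  covered (7 px):
    · · · · · · · · · · ·
    · · · · · · · · · · ·
    · · # · · · · · · · ·
    · · · # · · · · · · ·
    · · · · # · · · · · ·
    · · · · · # · · · · ·
    · · · · · · # · · · ·
    · · · · · · · # · · ·
    · · · · · · · · # · ·

Final: [[4,2],[5,2],[6,2],[7,2]]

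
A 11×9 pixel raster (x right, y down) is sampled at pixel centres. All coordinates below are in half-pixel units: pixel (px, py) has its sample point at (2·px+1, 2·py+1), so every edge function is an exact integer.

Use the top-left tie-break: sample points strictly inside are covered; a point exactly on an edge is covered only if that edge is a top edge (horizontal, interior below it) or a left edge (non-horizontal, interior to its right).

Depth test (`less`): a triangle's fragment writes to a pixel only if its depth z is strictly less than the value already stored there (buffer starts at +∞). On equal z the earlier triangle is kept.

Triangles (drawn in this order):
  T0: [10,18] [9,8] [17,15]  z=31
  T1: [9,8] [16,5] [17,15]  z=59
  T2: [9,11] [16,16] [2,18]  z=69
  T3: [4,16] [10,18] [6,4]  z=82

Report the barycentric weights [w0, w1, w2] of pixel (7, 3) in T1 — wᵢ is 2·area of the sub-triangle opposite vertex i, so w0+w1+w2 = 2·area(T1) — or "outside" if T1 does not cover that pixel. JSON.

T0:
  2·area = 73
  edge (10, 18)→(9, 8): d=(-1,-10) top-left  bias=+0
  edge (9, 8)→(17, 15): d=(8,7) right/bottom  bias=-1
  edge (17, 15)→(10, 18): d=(-7,3) right/bottom  bias=-1
    (0,0)@(1, 1): e=[-73,0,146] → .  [on edge]
    (5,5)@(11, 11): e=[17,10,46] → X
    (6,5)@(13, 11): e=[37,-4,40] → .
    (5,6)@(11, 13): e=[15,26,32] → X
    (6,6)@(13, 13): e=[35,12,26] → X
    (7,6)@(15, 13): e=[55,-2,20] → .
    (5,7)@(11, 15): e=[13,42,18] → X
    (7,7)@(15, 15): e=[53,14,6] → X
    (8,7)@(17, 15): e=[73,0,0] → .  [on edge]
    (5,8)@(11, 17): e=[11,58,4] → X
    (6,8)@(13, 17): e=[31,44,-2] → .
    (7,8)@(15, 17): e=[51,30,-8] → .
  covered (7 px):
    . . . . . . . . . . .
    . . . . . . . . . . .
    . . . . . . . . . . .
    . . . . . . . . . . .
    . . . . . . . . . . .
    . . . . . X . . . . .
    . . . . . X X . . . .
    . . . . . X X X . . .
    . . . . . X . . . . .
T1:
  2·area = 73
  edge (9, 8)→(16, 5): d=(7,-3) top-left  bias=+0
  edge (16, 5)→(17, 15): d=(1,10) right/bottom  bias=-1
  edge (17, 15)→(9, 8): d=(-8,-7) top-left  bias=+0
    (0,0)@(1, 1): e=[-73,146,0] → .  [on edge]
    (6,3)@(13, 7): e=[5,32,36] → X
    (7,3)@(15, 7): e=[11,12,50] → X
    (8,3)@(17, 7): e=[17,-8,64] → .
    (5,4)@(11, 9): e=[13,54,6] → X
    (8,4)@(17, 9): e=[31,-6,48] → .
    (5,5)@(11, 11): e=[27,56,-10] → .
    (6,5)@(13, 11): e=[33,36,4] → X
    (8,5)@(17, 11): e=[45,-4,32] → .
    (6,6)@(13, 13): e=[47,38,-12] → .
    (7,6)@(15, 13): e=[53,18,2] → X
    (8,6)@(17, 13): e=[59,-2,16] → .
    (8,7)@(17, 15): e=[73,0,0] → .  [on edge]
  covered (8 px):
    . . . . . . . . . . .
    . . . . . . . . . . .
    . . . . . . . . . . .
    . . . . . . X X . . .
    . . . . . X X X . . .
    . . . . . . X X . . .
    . . . . . . . X . . .
    . . . . . . . . . . .
    . . . . . . . . . . .
T2:
  2·area = 84
  edge (9, 11)→(16, 16): d=(7,5) right/bottom  bias=-1
  edge (16, 16)→(2, 18): d=(-14,2) right/bottom  bias=-1
  edge (2, 18)→(9, 11): d=(7,-7) top-left  bias=+0
    (9,0)@(19, 1): e=[-120,204,0] → .  [on edge]
    (8,1)@(17, 3): e=[-96,180,0] → .  [on edge]
    (7,2)@(15, 5): e=[-72,156,0] → .  [on edge]
    (6,3)@(13, 7): e=[-48,132,0] → .  [on edge]
    (5,4)@(11, 9): e=[-24,108,0] → .  [on edge]
    (4,5)@(9, 11): e=[0,84,0] → .  [on edge]
    (3,6)@(7, 13): e=[24,60,0] → X  [on edge]
    (4,6)@(9, 13): e=[14,56,14] → X
    (5,6)@(11, 13): e=[4,52,28] → X
    (6,6)@(13, 13): e=[-6,48,42] → .
    (2,7)@(5, 15): e=[48,36,0] → X  [on edge]
    (6,7)@(13, 15): e=[8,20,56] → X
    (1,8)@(3, 17): e=[72,12,0] → X  [on edge]
    (4,8)@(9, 17): e=[42,0,42] → .  [on edge]
  covered (11 px):
    . . . . . . . . . . .
    . . . . . . . . . . .
    . . . . . . . . . . .
    . . . . . . . . . . .
    . . . . . . . . . . .
    . . . . . . . . . . .
    . . . X X X . . . . .
    . . X X X X X . . . .
    . X X X . . . . . . .
T3:
  2·area = 76  (B↔C swapped to make it positive)
  edge (4, 16)→(6, 4): d=(2,-12) top-left  bias=+0
  edge (6, 4)→(10, 18): d=(4,14) right/bottom  bias=-1
  edge (10, 18)→(4, 16): d=(-6,-2) top-left  bias=+0
    (3,4)@(7, 9): e=[22,6,48] → X
    (4,4)@(9, 9): e=[46,-22,52] → .
    (2,5)@(5, 11): e=[2,42,32] → X
    (4,5)@(9, 11): e=[50,-14,40] → .
    (2,6)@(5, 13): e=[6,50,20] → X
    (4,6)@(9, 13): e=[54,-6,28] → .
    (0,7)@(1, 15): e=[-38,114,0] → .  [on edge]
    (2,7)@(5, 15): e=[10,58,8] → X
    (4,7)@(9, 15): e=[58,2,16] → X
    (5,7)@(11, 15): e=[82,-26,20] → .
    (2,8)@(5, 17): e=[14,66,-4] → .
    (3,8)@(7, 17): e=[38,38,0] → X  [on edge]
  covered (10 px):
    . . . . . . . . . . .
    . . . . . . . . . . .
    . . . . . . . . . . .
    . . . . . . . . . . .
    . . . X . . . . . . .
    . . X X . . . . . . .
    . . X X . . . . . . .
    . . X X X . . . . . .
    . . . X X . . . . . .

Result: [12,50,11]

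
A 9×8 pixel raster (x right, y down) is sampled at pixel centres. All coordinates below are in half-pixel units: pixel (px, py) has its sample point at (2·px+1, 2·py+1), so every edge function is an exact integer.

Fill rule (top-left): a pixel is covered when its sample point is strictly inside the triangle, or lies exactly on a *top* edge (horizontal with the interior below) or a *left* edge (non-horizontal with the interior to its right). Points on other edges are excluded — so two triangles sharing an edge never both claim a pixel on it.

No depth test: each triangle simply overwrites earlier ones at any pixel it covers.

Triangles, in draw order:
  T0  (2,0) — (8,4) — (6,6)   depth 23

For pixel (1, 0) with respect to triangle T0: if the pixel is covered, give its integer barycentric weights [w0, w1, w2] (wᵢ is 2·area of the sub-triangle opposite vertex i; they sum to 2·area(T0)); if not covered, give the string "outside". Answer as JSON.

T0:
  2·area = 20
  edge (2, 0)→(8, 4): d=(6,4) right/bottom  bias=-1
  edge (8, 4)→(6, 6): d=(-2,2) right/bottom  bias=-1
  edge (6, 6)→(2, 0): d=(-4,-6) top-left  bias=+0
    (1,0)@(3, 1): e=[2,16,2] → X
    (2,0)@(5, 1): e=[-6,12,14] → .
    (5,0)@(11, 1): e=[-30,0,50] → .  [on edge]
    (1,1)@(3, 3): e=[14,12,-6] → .
    (2,1)@(5, 3): e=[6,8,6] → X
    (3,1)@(7, 3): e=[-2,4,18] → .
    (4,1)@(9, 3): e=[-10,0,30] → .  [on edge]
    (2,2)@(5, 5): e=[18,4,-2] → .
    (3,2)@(7, 5): e=[10,0,10] → .  [on edge]
    (2,3)@(5, 7): e=[30,0,-10] → .  [on edge]
    (1,4)@(3, 9): e=[50,0,-30] → .  [on edge]
    (0,5)@(1, 11): e=[70,0,-50] → .  [on edge]
  covered (2 px):
    . X . . . . . . .
    . . X . . . . . .
    . . . . . . . . .
    . . . . . . . . .
    . . . . . . . . .
    . . . . . . . . .
    . . . . . . . . .
    . . . . . . . . .

Final: [16,2,2]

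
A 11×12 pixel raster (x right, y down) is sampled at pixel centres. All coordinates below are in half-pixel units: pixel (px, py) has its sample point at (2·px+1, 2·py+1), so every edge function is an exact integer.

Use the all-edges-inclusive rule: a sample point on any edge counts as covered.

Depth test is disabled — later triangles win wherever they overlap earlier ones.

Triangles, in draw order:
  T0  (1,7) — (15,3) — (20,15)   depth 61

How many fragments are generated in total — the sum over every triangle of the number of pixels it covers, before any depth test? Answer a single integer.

T0:
  2·area = 188
  edge (1, 7)→(15, 3): d=(14,-4) inclusive
  edge (15, 3)→(20, 15): d=(5,12) inclusive
  edge (20, 15)→(1, 7): d=(-19,-8) inclusive
    (7,1)@(15, 3): e=[0,0,188] → #  [on edge]
    (8,1)@(17, 3): e=[8,-24,204] → ·
    (4,2)@(9, 5): e=[4,82,102] → #
    (5,2)@(11, 5): e=[12,58,118] → #
    (6,2)@(13, 5): e=[20,34,134] → #
    (8,2)@(17, 5): e=[36,-14,166] → ·
    (0,3)@(1, 7): e=[0,188,0] → #  [on edge]
    (1,3)@(3, 7): e=[8,164,16] → #
    (2,3)@(5, 7): e=[16,140,32] → #
    (3,3)@(7, 7): e=[24,116,48] → #
    (8,3)@(17, 7): e=[64,-4,128] → ·
    (0,4)@(1, 9): e=[28,198,-38] → ·
  covered (25 px):
    · · · · · · · · · · ·
    · · · · · · · # · · ·
    · · · · # # # # · · ·
    # # # # # # # # · · ·
    · · · # # # # # # · ·
    · · · · · # # # # · ·
    · · · · · · · · # # ·
    · · · · · · · · · · ·
    · · · · · · · · · · ·
    · · · · · · · · · · ·
    · · · · · · · · · · ·
    · · · · · · · · · · ·

Result: 25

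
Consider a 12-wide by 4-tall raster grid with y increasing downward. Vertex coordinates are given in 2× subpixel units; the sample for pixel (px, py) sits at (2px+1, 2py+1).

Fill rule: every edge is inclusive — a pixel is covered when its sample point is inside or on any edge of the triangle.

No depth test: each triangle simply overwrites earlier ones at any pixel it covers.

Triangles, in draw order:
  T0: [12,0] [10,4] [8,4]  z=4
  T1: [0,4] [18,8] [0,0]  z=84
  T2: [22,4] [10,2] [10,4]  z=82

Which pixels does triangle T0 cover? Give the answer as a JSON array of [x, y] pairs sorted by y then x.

T0:
  2·area = 8
  edge (12, 0)→(10, 4): d=(-2,4) inclusive
  edge (10, 4)→(8, 4): d=(-2,0) inclusive
  edge (8, 4)→(12, 0): d=(4,-4) inclusive
    (5,0)@(11, 1): e=[2,6,0] → #  [on edge]
    (6,0)@(13, 1): e=[-6,6,8] → ·
    (4,1)@(9, 3): e=[6,2,0] → #  [on edge]
    (5,1)@(11, 3): e=[-2,2,8] → ·
    (3,2)@(7, 5): e=[10,-2,0] → ·  [on edge]
    (4,2)@(9, 5): e=[2,-2,8] → ·
    (2,3)@(5, 7): e=[14,-6,0] → ·  [on edge]
  covered (2 px):
    · · · · · # · · · · · ·
    · · · · # · · · · · · ·
    · · · · · · · · · · · ·
    · · · · · · · · · · · ·
T1:
  2·area = 72  (B↔C swapped to make it positive)
  edge (0, 4)→(0, 0): d=(0,-4) inclusive
  edge (0, 0)→(18, 8): d=(18,8) inclusive
  edge (18, 8)→(0, 4): d=(-18,-4) inclusive
    (0,0)@(1, 1): e=[4,10,58] → #
    (1,0)@(3, 1): e=[12,-6,66] → ·
    (0,1)@(1, 3): e=[4,46,22] → #
    (1,1)@(3, 3): e=[12,30,30] → #
    (2,1)@(5, 3): e=[20,14,38] → #
    (3,1)@(7, 3): e=[28,-2,46] → ·
    (0,2)@(1, 5): e=[4,82,-14] → ·
    (1,2)@(3, 5): e=[12,66,-6] → ·
    (2,2)@(5, 5): e=[20,50,2] → #
    (3,2)@(7, 5): e=[28,34,10] → #
    (4,2)@(9, 5): e=[36,18,18] → #
    (5,2)@(11, 5): e=[44,2,26] → #
  covered (9 px):
    # · · · · · · · · · · ·
    # # # · · · · · · · · ·
    · · # # # # · · · · · ·
    · · · · · · · # · · · ·
T2:
  2·area = 24  (B↔C swapped to make it positive)
  edge (22, 4)→(10, 4): d=(-12,0) inclusive
  edge (10, 4)→(10, 2): d=(0,-2) inclusive
  edge (10, 2)→(22, 4): d=(12,2) inclusive
    (5,1)@(11, 3): e=[12,2,10] → #
    (6,1)@(13, 3): e=[12,6,6] → #
    (7,1)@(15, 3): e=[12,10,2] → #
    (8,1)@(17, 3): e=[12,14,-2] → ·
    (5,2)@(11, 5): e=[-12,2,34] → ·
    (6,2)@(13, 5): e=[-12,6,30] → ·
    (7,2)@(15, 5): e=[-12,10,26] → ·
  covered (3 px):
    · · · · · · · · · · · ·
    · · · · · # # # · · · ·
    · · · · · · · · · · · ·
    · · · · · · · · · · · ·

Answer: [[5,0],[4,1]]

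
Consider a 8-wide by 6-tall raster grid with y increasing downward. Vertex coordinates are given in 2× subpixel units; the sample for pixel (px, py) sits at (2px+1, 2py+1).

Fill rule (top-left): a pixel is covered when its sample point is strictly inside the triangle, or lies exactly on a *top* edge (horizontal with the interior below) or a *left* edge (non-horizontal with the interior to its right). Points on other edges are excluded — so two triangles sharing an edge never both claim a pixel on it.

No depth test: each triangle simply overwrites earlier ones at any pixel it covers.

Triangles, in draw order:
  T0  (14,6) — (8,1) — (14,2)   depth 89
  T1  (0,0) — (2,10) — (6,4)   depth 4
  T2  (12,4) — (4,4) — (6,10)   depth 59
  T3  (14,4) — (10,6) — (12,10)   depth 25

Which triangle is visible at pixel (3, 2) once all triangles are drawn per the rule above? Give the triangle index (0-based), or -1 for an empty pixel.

T0:
  2·area = 24
  edge (14, 6)→(8, 1): d=(-6,-5) top-left  bias=+0
  edge (8, 1)→(14, 2): d=(6,1) right/bottom  bias=-1
  edge (14, 2)→(14, 6): d=(0,4) right/bottom  bias=-1
    (5,1)@(11, 3): e=[3,9,12] → █
    (6,1)@(13, 3): e=[13,7,4] → █
    (7,1)@(15, 3): e=[23,5,-4] → ·
    (5,2)@(11, 5): e=[-9,21,12] → ·
    (6,2)@(13, 5): e=[1,19,4] → █
    (7,2)@(15, 5): e=[11,17,-4] → ·
    (6,3)@(13, 7): e=[-11,31,4] → ·
  covered (3 px):
    · · · · · · · ·
    · · · · · █ █ ·
    · · · · · · █ ·
    · · · · · · · ·
    · · · · · · · ·
    · · · · · · · ·
T1:
  2·area = 52  (B↔C swapped to make it positive)
  edge (0, 0)→(6, 4): d=(6,4) right/bottom  bias=-1
  edge (6, 4)→(2, 10): d=(-4,6) right/bottom  bias=-1
  edge (2, 10)→(0, 0): d=(-2,-10) top-left  bias=+0
    (0,0)@(1, 1): e=[2,42,8] → █
    (1,0)@(3, 1): e=[-6,30,28] → ·
    (0,1)@(1, 3): e=[14,34,4] → █
    (1,1)@(3, 3): e=[6,22,24] → █
    (2,1)@(5, 3): e=[-2,10,44] → ·
    (0,2)@(1, 5): e=[26,26,0] → █  [on edge]
    (2,2)@(5, 5): e=[10,2,40] → █
    (3,2)@(7, 5): e=[2,-10,60] → ·
    (0,3)@(1, 7): e=[38,18,-4] → ·
    (1,3)@(3, 7): e=[30,6,16] → █
    (2,3)@(5, 7): e=[22,-6,36] → ·
    (1,4)@(3, 9): e=[42,-2,12] → ·
  covered (7 px):
    █ · · · · · · ·
    █ █ · · · · · ·
    █ █ █ · · · · ·
    · █ · · · · · ·
    · · · · · · · ·
    · · · · · · · ·
T2:
  2·area = 48  (B↔C swapped to make it positive)
  edge (12, 4)→(6, 10): d=(-6,6) right/bottom  bias=-1
  edge (6, 10)→(4, 4): d=(-2,-6) top-left  bias=+0
  edge (4, 4)→(12, 4): d=(8,0) top-left  bias=+0
    (1,0)@(3, 1): e=[72,0,-24] → ·  [on edge]
    (7,0)@(15, 1): e=[0,72,-24] → ·  [on edge]
    (6,1)@(13, 3): e=[0,56,-8] → ·  [on edge]
    (2,2)@(5, 5): e=[36,4,8] → █
    (3,2)@(7, 5): e=[24,16,8] → █
    (4,2)@(9, 5): e=[12,28,8] → █
    (5,2)@(11, 5): e=[0,40,8] → ·  [on edge]
    (2,3)@(5, 7): e=[24,0,24] → █  [on edge]
    (4,3)@(9, 7): e=[0,24,24] → ·  [on edge]
    (2,4)@(5, 9): e=[12,-4,40] → ·
    (3,4)@(7, 9): e=[0,8,40] → ·  [on edge]
    (2,5)@(5, 11): e=[0,-8,56] → ·  [on edge]
  covered (5 px):
    · · · · · · · ·
    · · · · · · · ·
    · · █ █ █ · · ·
    · · █ █ · · · ·
    · · · · · · · ·
    · · · · · · · ·
T3:
  2·area = 20  (B↔C swapped to make it positive)
  edge (14, 4)→(12, 10): d=(-2,6) right/bottom  bias=-1
  edge (12, 10)→(10, 6): d=(-2,-4) top-left  bias=+0
  edge (10, 6)→(14, 4): d=(4,-2) top-left  bias=+0
    (7,0)@(15, 1): e=[0,30,-10] → ·  [on edge]
    (6,2)@(13, 5): e=[4,14,2] → █
    (7,2)@(15, 5): e=[-8,22,6] → ·
    (5,3)@(11, 7): e=[12,2,6] → █
    (6,3)@(13, 7): e=[0,10,10] → ·  [on edge]
    (5,4)@(11, 9): e=[8,-2,14] → ·
  covered (2 px):
    · · · · · · · ·
    · · · · · · · ·
    · · · · · · █ ·
    · · · · · █ · ·
    · · · · · · · ·
    · · · · · · · ·

Z-buffer (winner per pixel, '.' = empty):
  1 . . . . . . .
  1 1 . . . 0 0 .
  1 1 2 2 2 . 3 .
  . 1 2 2 . 3 . .
  . . . . . . . .
  . . . . . . . .

Result: 2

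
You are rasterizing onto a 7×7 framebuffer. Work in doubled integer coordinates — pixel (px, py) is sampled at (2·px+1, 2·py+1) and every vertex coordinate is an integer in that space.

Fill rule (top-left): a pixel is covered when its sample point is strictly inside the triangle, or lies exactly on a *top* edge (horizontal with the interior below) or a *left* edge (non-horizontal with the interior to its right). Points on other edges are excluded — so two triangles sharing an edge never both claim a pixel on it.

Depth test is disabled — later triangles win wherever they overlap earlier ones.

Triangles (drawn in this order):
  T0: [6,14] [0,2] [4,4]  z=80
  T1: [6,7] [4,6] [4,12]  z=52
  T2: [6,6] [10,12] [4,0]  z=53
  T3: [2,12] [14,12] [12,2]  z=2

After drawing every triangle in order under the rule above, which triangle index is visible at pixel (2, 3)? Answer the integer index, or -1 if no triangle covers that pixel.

T0:
  2·area = 36
  edge (6, 14)→(0, 2): d=(-6,-12) top-left  bias=+0
  edge (0, 2)→(4, 4): d=(4,2) right/bottom  bias=-1
  edge (4, 4)→(6, 14): d=(2,10) right/bottom  bias=-1
    (0,1)@(1, 3): e=[6,2,28] → █
    (1,1)@(3, 3): e=[30,-2,8] → ·
    (0,2)@(1, 5): e=[-6,10,32] → ·
    (1,2)@(3, 5): e=[18,6,12] → █
    (2,2)@(5, 5): e=[42,2,-8] → ·
    (1,3)@(3, 7): e=[6,14,16] → █
    (2,3)@(5, 7): e=[30,10,-4] → ·
    (1,4)@(3, 9): e=[-6,22,20] → ·
    (2,4)@(5, 9): e=[18,18,0] → ·  [on edge]
    (2,5)@(5, 11): e=[6,26,4] → █
    (3,5)@(7, 11): e=[30,22,-16] → ·
    (2,6)@(5, 13): e=[-6,34,8] → ·
  covered (4 px):
    · · · · · · ·
    █ · · · · · ·
    · █ · · · · ·
    · █ · · · · ·
    · · · · · · ·
    · · █ · · · ·
    · · · · · · ·
T1:
  2·area = 12  (B↔C swapped to make it positive)
  edge (6, 7)→(4, 12): d=(-2,5) right/bottom  bias=-1
  edge (4, 12)→(4, 6): d=(0,-6) top-left  bias=+0
  edge (4, 6)→(6, 7): d=(2,1) right/bottom  bias=-1
    (2,3)@(5, 7): e=[5,6,1] → █
    (3,3)@(7, 7): e=[-5,18,-1] → ·
    (2,4)@(5, 9): e=[1,6,5] → █
    (3,4)@(7, 9): e=[-9,18,3] → ·
    (2,5)@(5, 11): e=[-3,6,9] → ·
  covered (2 px):
    · · · · · · ·
    · · · · · · ·
    · · · · · · ·
    · · █ · · · ·
    · · █ · · · ·
    · · · · · · ·
    · · · · · · ·
T2:
  2·area = 12  (B↔C swapped to make it positive)
  edge (6, 6)→(4, 0): d=(-2,-6) top-left  bias=+0
  edge (4, 0)→(10, 12): d=(6,12) right/bottom  bias=-1
  edge (10, 12)→(6, 6): d=(-4,-6) top-left  bias=+0
    (2,1)@(5, 3): e=[0,6,6] → █  [on edge]
    (3,1)@(7, 3): e=[12,-18,18] → ·
    (2,2)@(5, 5): e=[-4,18,-2] → ·
    (3,3)@(7, 7): e=[4,6,2] → █
    (4,3)@(9, 7): e=[16,-18,14] → ·
    (3,4)@(7, 9): e=[0,18,-6] → ·  [on edge]
  covered (2 px):
    · · · · · · ·
    · · █ · · · ·
    · · · · · · ·
    · · · █ · · ·
    · · · · · · ·
    · · · · · · ·
    · · · · · · ·
T3:
  2·area = 120  (B↔C swapped to make it positive)
  edge (2, 12)→(12, 2): d=(10,-10) top-left  bias=+0
  edge (12, 2)→(14, 12): d=(2,10) right/bottom  bias=-1
  edge (14, 12)→(2, 12): d=(-12,0) right/bottom  bias=-1
    (6,0)@(13, 1): e=[0,-12,132] → ·  [on edge]
    (5,1)@(11, 3): e=[0,12,108] → █  [on edge]
    (6,1)@(13, 3): e=[20,-8,108] → ·
    (4,2)@(9, 5): e=[0,36,84] → █  [on edge]
    (6,2)@(13, 5): e=[40,-4,84] → ·
    (3,3)@(7, 7): e=[0,60,60] → █  [on edge]
    (6,3)@(13, 7): e=[60,0,60] → ·  [on edge]
    (2,4)@(5, 9): e=[0,84,36] → █  [on edge]
    (6,4)@(13, 9): e=[80,4,36] → █
    (1,5)@(3, 11): e=[0,108,12] → █  [on edge]
    (0,6)@(1, 13): e=[0,132,-12] → ·  [on edge]
    (1,6)@(3, 13): e=[20,112,-12] → ·
  covered (17 px):
    · · · · · · ·
    · · · · · █ ·
    · · · · █ █ ·
    · · · █ █ █ ·
    · · █ █ █ █ █
    · █ █ █ █ █ █
    · · · · · · ·

Z-buffer (winner per pixel, '.' = empty):
  . . . . . . .
  0 . 2 . . 3 .
  . 0 . . 3 3 .
  . 0 1 3 3 3 .
  . . 3 3 3 3 3
  . 3 3 3 3 3 3
  . . . . . . .

Final: 1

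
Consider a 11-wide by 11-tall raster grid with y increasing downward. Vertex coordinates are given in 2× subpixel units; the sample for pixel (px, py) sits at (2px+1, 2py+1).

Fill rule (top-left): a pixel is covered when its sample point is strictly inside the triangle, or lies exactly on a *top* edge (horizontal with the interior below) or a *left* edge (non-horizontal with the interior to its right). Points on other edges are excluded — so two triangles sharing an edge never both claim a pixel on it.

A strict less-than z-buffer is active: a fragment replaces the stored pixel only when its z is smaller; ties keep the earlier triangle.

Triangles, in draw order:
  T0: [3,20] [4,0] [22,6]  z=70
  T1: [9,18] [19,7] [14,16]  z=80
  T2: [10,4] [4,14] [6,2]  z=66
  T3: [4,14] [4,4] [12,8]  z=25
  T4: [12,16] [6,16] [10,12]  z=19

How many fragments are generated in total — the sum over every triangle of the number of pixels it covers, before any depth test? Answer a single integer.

T0:
  2·area = 366
  edge (3, 20)→(4, 0): d=(1,-20) top-left  bias=+0
  edge (4, 0)→(22, 6): d=(18,6) right/bottom  bias=-1
  edge (22, 6)→(3, 20): d=(-19,14) right/bottom  bias=-1
    (2,0)@(5, 1): e=[21,12,333] → #
    (3,0)@(7, 1): e=[61,0,305] → ·  [on edge]
    (2,1)@(5, 3): e=[23,48,295] → #
    (3,1)@(7, 3): e=[63,36,267] → #
    (4,1)@(9, 3): e=[103,24,239] → #
    (5,1)@(11, 3): e=[143,12,211] → #
    (6,1)@(13, 3): e=[183,0,183] → ·  [on edge]
    (2,2)@(5, 5): e=[25,84,257] → #
    (6,2)@(13, 5): e=[185,36,145] → #
    (7,2)@(15, 5): e=[225,24,117] → #
    (8,2)@(17, 5): e=[265,12,89] → #
    (9,2)@(19, 5): e=[305,0,61] → ·  [on edge]
  covered (42 px):
    · · # · · · · · · · ·
    · · # # # # · · · · ·
    · · # # # # # # # · ·
    · · # # # # # # # # ·
    · · # # # # # # # · ·
    · · # # # # # # · · ·
    · · # # # # · · · · ·
    · · # # # · · · · · ·
    · · # # · · · · · · ·
    · · · · · · · · · · ·
    · · · · · · · · · · ·
T1:
  2·area = 35
  edge (9, 18)→(19, 7): d=(10,-11) top-left  bias=+0
  edge (19, 7)→(14, 16): d=(-5,9) right/bottom  bias=-1
  edge (14, 16)→(9, 18): d=(-5,2) right/bottom  bias=-1
    (9,3)@(19, 7): e=[0,0,35] → ·  [on edge]
    (7,6)@(15, 13): e=[16,6,13] → #
    (8,6)@(17, 13): e=[38,-12,9] → ·
    (6,7)@(13, 15): e=[14,14,7] → #
    (7,7)@(15, 15): e=[36,-4,3] → ·
    (5,8)@(11, 17): e=[12,22,1] → #
    (6,8)@(13, 17): e=[34,4,-3] → ·
    (5,9)@(11, 19): e=[32,12,-9] → ·
  covered (3 px):
    · · · · · · · · · · ·
    · · · · · · · · · · ·
    · · · · · · · · · · ·
    · · · · · · · · · · ·
    · · · · · · · · · · ·
    · · · · · · · · · · ·
    · · · · · · · # · · ·
    · · · · · · # · · · ·
    · · · · · # · · · · ·
    · · · · · · · · · · ·
    · · · · · · · · · · ·
T2:
  2·area = 52
  edge (10, 4)→(4, 14): d=(-6,10) right/bottom  bias=-1
  edge (4, 14)→(6, 2): d=(2,-12) top-left  bias=+0
  edge (6, 2)→(10, 4): d=(4,2) right/bottom  bias=-1
    (3,1)@(7, 3): e=[36,14,2] → #
    (4,1)@(9, 3): e=[16,38,-2] → ·
    (3,2)@(7, 5): e=[24,18,10] → #
    (4,2)@(9, 5): e=[4,42,6] → #
    (5,2)@(11, 5): e=[-16,66,2] → ·
    (3,3)@(7, 7): e=[12,22,18] → #
    (4,3)@(9, 7): e=[-8,46,14] → ·
    (2,4)@(5, 9): e=[20,2,30] → #
    (3,4)@(7, 9): e=[0,26,26] → ·  [on edge]
    (2,5)@(5, 11): e=[8,6,38] → #
    (3,5)@(7, 11): e=[-12,30,34] → ·
    (2,6)@(5, 13): e=[-4,10,46] → ·
    (0,9)@(1, 19): e=[0,-26,78] → ·  [on edge]
  covered (6 px):
    · · · · · · · · · · ·
    · · · # · · · · · · ·
    · · · # # · · · · · ·
    · · · # · · · · · · ·
    · · # · · · · · · · ·
    · · # · · · · · · · ·
    · · · · · · · · · · ·
    · · · · · · · · · · ·
    · · · · · · · · · · ·
    · · · · · · · · · · ·
    · · · · · · · · · · ·
T3:
  2·area = 80
  edge (4, 14)→(4, 4): d=(0,-10) top-left  bias=+0
  edge (4, 4)→(12, 8): d=(8,4) right/bottom  bias=-1
  edge (12, 8)→(4, 14): d=(-8,6) right/bottom  bias=-1
    (2,2)@(5, 5): e=[10,4,66] → #
    (3,2)@(7, 5): e=[30,-4,54] → ·
    (2,3)@(5, 7): e=[10,20,50] → #
    (3,3)@(7, 7): e=[30,12,38] → #
    (4,3)@(9, 7): e=[50,4,26] → #
    (5,3)@(11, 7): e=[70,-4,14] → ·
    (2,4)@(5, 9): e=[10,36,34] → #
    (5,4)@(11, 9): e=[70,12,-2] → ·
    (2,5)@(5, 11): e=[10,52,18] → #
    (4,5)@(9, 11): e=[50,36,-6] → ·
    (2,6)@(5, 13): e=[10,68,2] → #
    (3,6)@(7, 13): e=[30,60,-10] → ·
  covered (10 px):
    · · · · · · · · · · ·
    · · · · · · · · · · ·
    · · # · · · · · · · ·
    · · # # # · · · · · ·
    · · # # # · · · · · ·
    · · # # · · · · · · ·
    · · # · · · · · · · ·
    · · · · · · · · · · ·
    · · · · · · · · · · ·
    · · · · · · · · · · ·
    · · · · · · · · · · ·
T4:
  2·area = 24
  edge (12, 16)→(6, 16): d=(-6,0) right/bottom  bias=-1
  edge (6, 16)→(10, 12): d=(4,-4) top-left  bias=+0
  edge (10, 12)→(12, 16): d=(2,4) right/bottom  bias=-1
    (10,0)@(21, 1): e=[90,0,-66] → ·  [on edge]
    (9,1)@(19, 3): e=[78,0,-54] → ·  [on edge]
    (8,2)@(17, 5): e=[66,0,-42] → ·  [on edge]
    (7,3)@(15, 7): e=[54,0,-30] → ·  [on edge]
    (6,4)@(13, 9): e=[42,0,-18] → ·  [on edge]
    (5,5)@(11, 11): e=[30,0,-6] → ·  [on edge]
    (4,6)@(9, 13): e=[18,0,6] → #  [on edge]
    (5,6)@(11, 13): e=[18,8,-2] → ·
    (3,7)@(7, 15): e=[6,0,18] → #  [on edge]
    (5,7)@(11, 15): e=[6,16,2] → #
    (6,7)@(13, 15): e=[6,24,-6] → ·
    (2,8)@(5, 17): e=[-6,0,30] → ·  [on edge]
    (1,9)@(3, 19): e=[-18,0,42] → ·  [on edge]
    (0,10)@(1, 21): e=[-30,0,54] → ·  [on edge]
  covered (4 px):
    · · · · · · · · · · ·
    · · · · · · · · · · ·
    · · · · · · · · · · ·
    · · · · · · · · · · ·
    · · · · · · · · · · ·
    · · · · · · · · · · ·
    · · · · # · · · · · ·
    · · · # # # · · · · ·
    · · · · · · · · · · ·
    · · · · · · · · · · ·
    · · · · · · · · · · ·

Answer: 65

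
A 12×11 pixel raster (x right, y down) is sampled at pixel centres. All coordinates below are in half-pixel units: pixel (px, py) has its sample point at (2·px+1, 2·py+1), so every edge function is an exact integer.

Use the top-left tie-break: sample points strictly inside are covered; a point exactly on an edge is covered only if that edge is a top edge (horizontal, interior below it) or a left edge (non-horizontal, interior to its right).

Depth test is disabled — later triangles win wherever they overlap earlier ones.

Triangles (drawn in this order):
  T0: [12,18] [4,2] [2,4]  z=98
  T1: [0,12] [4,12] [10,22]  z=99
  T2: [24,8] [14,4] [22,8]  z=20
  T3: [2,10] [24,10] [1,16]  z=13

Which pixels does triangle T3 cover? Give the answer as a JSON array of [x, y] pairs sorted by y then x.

T0:
  2·area = 48  (B↔C swapped to make it positive)
  edge (12, 18)→(2, 4): d=(-10,-14) top-left  bias=+0
  edge (2, 4)→(4, 2): d=(2,-2) top-left  bias=+0
  edge (4, 2)→(12, 18): d=(8,16) right/bottom  bias=-1
    (2,0)@(5, 1): e=[72,0,-24] → ·  [on edge]
    (1,1)@(3, 3): e=[24,0,24] → #  [on edge]
    (2,1)@(5, 3): e=[52,4,-8] → ·
    (0,2)@(1, 5): e=[-24,0,72] → ·  [on edge]
    (1,2)@(3, 5): e=[4,4,40] → #
    (2,2)@(5, 5): e=[32,8,8] → #
    (3,2)@(7, 5): e=[60,12,-24] → ·
    (1,3)@(3, 7): e=[-16,8,56] → ·
    (2,3)@(5, 7): e=[12,12,24] → #
    (3,3)@(7, 7): e=[40,16,-8] → ·
    (2,4)@(5, 9): e=[-8,16,40] → ·
    (3,4)@(7, 9): e=[20,20,8] → #
    (3,5)@(7, 11): e=[0,24,24] → #  [on edge]
  covered (7 px):
    · · · · · · · · · · · ·
    · # · · · · · · · · · ·
    · # # · · · · · · · · ·
    · · # · · · · · · · · ·
    · · · # · · · · · · · ·
    · · · # · · · · · · · ·
    · · · · # · · · · · · ·
    · · · · · · · · · · · ·
    · · · · · · · · · · · ·
    · · · · · · · · · · · ·
    · · · · · · · · · · · ·
T1:
  2·area = 40
  edge (0, 12)→(4, 12): d=(4,0) top-left  bias=+0
  edge (4, 12)→(10, 22): d=(6,10) right/bottom  bias=-1
  edge (10, 22)→(0, 12): d=(-10,-10) top-left  bias=+0
    (0,3)@(1, 7): e=[-20,0,60] → ·  [on edge]
    (0,6)@(1, 13): e=[4,36,0] → #  [on edge]
    (1,6)@(3, 13): e=[4,16,20] → #
    (2,6)@(5, 13): e=[4,-4,40] → ·
    (0,7)@(1, 15): e=[12,48,-20] → ·
    (1,7)@(3, 15): e=[12,28,0] → #  [on edge]
    (2,7)@(5, 15): e=[12,8,20] → #
    (3,7)@(7, 15): e=[12,-12,40] → ·
    (1,8)@(3, 17): e=[20,40,-20] → ·
    (2,8)@(5, 17): e=[20,20,0] → #  [on edge]
    (3,8)@(7, 17): e=[20,0,20] → ·  [on edge]
    (2,9)@(5, 19): e=[28,32,-20] → ·
    (3,9)@(7, 19): e=[28,12,0] → #  [on edge]
    (4,10)@(9, 21): e=[36,4,0] → #  [on edge]
  covered (7 px):
    · · · · · · · · · · · ·
    · · · · · · · · · · · ·
    · · · · · · · · · · · ·
    · · · · · · · · · · · ·
    · · · · · · · · · · · ·
    · · · · · · · · · · · ·
    # # · · · · · · · · · ·
    · # # · · · · · · · · ·
    · · # · · · · · · · · ·
    · · · # · · · · · · · ·
    · · · · # · · · · · · ·
T2:
  2·area = 8  (B↔C swapped to make it positive)
  edge (24, 8)→(22, 8): d=(-2,0) right/bottom  bias=-1
  edge (22, 8)→(14, 4): d=(-8,-4) top-left  bias=+0
  edge (14, 4)→(24, 8): d=(10,4) right/bottom  bias=-1
    (10,3)@(21, 7): e=[2,4,2] → #
    (11,3)@(23, 7): e=[2,12,-6] → ·
    (10,4)@(21, 9): e=[-2,-12,22] → ·
  covered (1 px):
    · · · · · · · · · · · ·
    · · · · · · · · · · · ·
    · · · · · · · · · · · ·
    · · · · · · · · · · # ·
    · · · · · · · · · · · ·
    · · · · · · · · · · · ·
    · · · · · · · · · · · ·
    · · · · · · · · · · · ·
    · · · · · · · · · · · ·
    · · · · · · · · · · · ·
    · · · · · · · · · · · ·
T3:
  2·area = 132
  edge (2, 10)→(24, 10): d=(22,0) top-left  bias=+0
  edge (24, 10)→(1, 16): d=(-23,6) right/bottom  bias=-1
  edge (1, 16)→(2, 10): d=(1,-6) top-left  bias=+0
    (1,5)@(3, 11): e=[22,103,7] → #
    (2,5)@(5, 11): e=[22,91,19] → #
    (3,5)@(7, 11): e=[22,79,31] → #
    (4,5)@(9, 11): e=[22,67,43] → #
    (5,5)@(11, 11): e=[22,55,55] → #
    (6,5)@(13, 11): e=[22,43,67] → #
    (7,5)@(15, 11): e=[22,31,79] → #
    (8,5)@(17, 11): e=[22,19,91] → #
    (9,5)@(19, 11): e=[22,7,103] → #
    (10,5)@(21, 11): e=[22,-5,115] → ·
    (1,6)@(3, 13): e=[66,57,9] → #
    (6,6)@(13, 13): e=[66,-3,69] → ·
  covered (15 px):
    · · · · · · · · · · · ·
    · · · · · · · · · · · ·
    · · · · · · · · · · · ·
    · · · · · · · · · · · ·
    · · · · · · · · · · · ·
    · # # # # # # # # # · ·
    · # # # # # · · · · · ·
    · # · · · · · · · · · ·
    · · · · · · · · · · · ·
    · · · · · · · · · · · ·
    · · · · · · · · · · · ·

Final: [[1,5],[2,5],[3,5],[4,5],[5,5],[6,5],[7,5],[8,5],[9,5],[1,6],[2,6],[3,6],[4,6],[5,6],[1,7]]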